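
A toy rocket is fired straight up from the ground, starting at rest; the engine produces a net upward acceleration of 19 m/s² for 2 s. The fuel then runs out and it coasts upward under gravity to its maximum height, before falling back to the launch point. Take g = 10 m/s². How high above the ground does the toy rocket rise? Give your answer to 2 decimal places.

110.20 m

Phase 1 (powered ascent): v₀ = 0 m/s, a = 19 m/s².
v = v₀ + at = 0 + (19)(2) = 38.0 m/s
Δx = v₀t + ½at² = 0·2 + 0.5·19·2² = 38.0 m

Phase 2 (coasting upward): v₀ = 38.0 m/s, a = -10 m/s².
v = v₀ + at → t = (0 − 38.0) / -10 = 3.80 s
v² = v₀² + 2aΔx → Δx = (0² − 38.0²)/(2·-10) = 72.2 m
Maximum height = 38.0 + 72.2 = 110 m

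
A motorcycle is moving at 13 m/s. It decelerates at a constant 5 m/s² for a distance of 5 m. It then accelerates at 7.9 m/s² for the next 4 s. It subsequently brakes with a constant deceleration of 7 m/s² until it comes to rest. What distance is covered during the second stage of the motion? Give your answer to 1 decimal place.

106.8 m

Phase 1 (decelerating): v₀ = 13.0 m/s, a = -5 m/s².
v² = v₀² + 2aΔx = 13.0² + 2·-5·5 = 119 → v = 10.9 m/s
t = (v − v₀)/a = (10.9 − 13.0)/-5 = 0.418 s

Phase 2 (accelerating): v₀ = 10.9 m/s, a = 7.9 m/s².
v = v₀ + at = 10.9 + (7.9)(4) = 42.5 m/s
Δx = v₀t + ½at² = 10.9·4 + 0.5·7.9·4² = 107 m
Distance in phase 2 = 107 m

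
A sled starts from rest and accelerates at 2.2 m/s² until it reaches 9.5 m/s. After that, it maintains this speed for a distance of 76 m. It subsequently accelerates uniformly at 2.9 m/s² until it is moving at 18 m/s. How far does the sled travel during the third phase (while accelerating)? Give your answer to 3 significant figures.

40.3 m

Phase 1 (accelerating): v₀ = 0 m/s, a = 2.2 m/s².
v = v₀ + at → t = (9.5 − 0) / 2.2 = 4.32 s
v² = v₀² + 2aΔx → Δx = (9.5² − 0²)/(2·2.2) = 20.5 m

Phase 2 (constant speed): v₀ = 9.50 m/s, a = 0 m/s².
Constant speed: t = d/v = 76/9.50 = 8.00 s

Phase 3 (accelerating): v₀ = 9.50 m/s, a = 2.9 m/s².
v = v₀ + at → t = (18 − 9.50) / 2.9 = 2.93 s
v² = v₀² + 2aΔx → Δx = (18² − 9.50²)/(2·2.9) = 40.3 m
Distance in phase 3 = 40.3 m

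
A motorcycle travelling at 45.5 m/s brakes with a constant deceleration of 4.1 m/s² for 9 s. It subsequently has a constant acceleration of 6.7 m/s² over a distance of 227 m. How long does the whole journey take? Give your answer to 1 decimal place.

Phase 1 (decelerating): v₀ = 45.5 m/s, a = -4.1 m/s².
v = v₀ + at = 45.5 + (-4.1)(9) = 8.60 m/s
Δx = v₀t + ½at² = 45.5·9 + 0.5·-4.1·9² = 243 m

Phase 2 (accelerating): v₀ = 8.60 m/s, a = 6.7 m/s².
v² = v₀² + 2aΔx = 8.60² + 2·6.7·227 = 3120 → v = 55.8 m/s
t = (v − v₀)/a = (55.8 − 8.60)/6.7 = 7.05 s
Total time = 9.00 + 7.05 = 16.0 s

16.0 s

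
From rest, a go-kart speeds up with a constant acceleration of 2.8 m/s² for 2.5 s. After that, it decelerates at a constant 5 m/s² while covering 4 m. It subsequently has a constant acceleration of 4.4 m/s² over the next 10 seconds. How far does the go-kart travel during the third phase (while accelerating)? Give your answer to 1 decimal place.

250.0 m

Phase 1 (accelerating): v₀ = 0 m/s, a = 2.8 m/s².
v = v₀ + at = 0 + (2.8)(2.5) = 7.00 m/s
Δx = v₀t + ½at² = 0·2.5 + 0.5·2.8·2.5² = 8.75 m

Phase 2 (decelerating): v₀ = 7.00 m/s, a = -5 m/s².
v² = v₀² + 2aΔx = 7.00² + 2·-5·4 = 9.00 → v = 3.00 m/s
t = (v − v₀)/a = (3.00 − 7.00)/-5 = 0.800 s

Phase 3 (accelerating): v₀ = 3.00 m/s, a = 4.4 m/s².
v = v₀ + at = 3.00 + (4.4)(10) = 47.0 m/s
Δx = v₀t + ½at² = 3.00·10 + 0.5·4.4·10² = 250 m
Distance in phase 3 = 250 m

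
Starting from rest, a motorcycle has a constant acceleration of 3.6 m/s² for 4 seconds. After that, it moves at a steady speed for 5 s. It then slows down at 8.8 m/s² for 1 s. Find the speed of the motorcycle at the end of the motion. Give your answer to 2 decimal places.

5.60 m/s

Phase 1 (accelerating): v₀ = 0 m/s, a = 3.6 m/s².
v = v₀ + at = 0 + (3.6)(4) = 14.4 m/s
Δx = v₀t + ½at² = 0·4 + 0.5·3.6·4² = 28.8 m

Phase 2 (constant speed): v₀ = 14.4 m/s, a = 0 m/s².
v = v₀ + at = 14.4 + (0)(5) = 14.4 m/s
Δx = v₀t + ½at² = 14.4·5 + 0.5·0·5² = 72.0 m

Phase 3 (decelerating): v₀ = 14.4 m/s, a = -8.8 m/s².
v = v₀ + at = 14.4 + (-8.8)(1) = 5.60 m/s
Δx = v₀t + ½at² = 14.4·1 + 0.5·-8.8·1² = 10.0 m
Final speed = 5.60 m/s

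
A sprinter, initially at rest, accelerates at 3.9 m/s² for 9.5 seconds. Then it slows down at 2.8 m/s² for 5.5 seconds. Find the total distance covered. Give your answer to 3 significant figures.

337 m

Phase 1 (accelerating): v₀ = 0 m/s, a = 3.9 m/s².
v = v₀ + at = 0 + (3.9)(9.5) = 37.0 m/s
Δx = v₀t + ½at² = 0·9.5 + 0.5·3.9·9.5² = 176 m

Phase 2 (decelerating): v₀ = 37.0 m/s, a = -2.8 m/s².
v = v₀ + at = 37.0 + (-2.8)(5.5) = 21.6 m/s
Δx = v₀t + ½at² = 37.0·5.5 + 0.5·-2.8·5.5² = 161 m
Total distance = 176 + 161 = 337 m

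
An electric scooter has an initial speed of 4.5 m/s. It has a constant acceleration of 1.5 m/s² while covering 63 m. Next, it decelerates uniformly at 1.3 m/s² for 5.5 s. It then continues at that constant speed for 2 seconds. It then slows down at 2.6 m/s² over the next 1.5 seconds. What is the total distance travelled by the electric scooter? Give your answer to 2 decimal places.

Phase 1 (accelerating): v₀ = 4.50 m/s, a = 1.5 m/s².
v² = v₀² + 2aΔx = 4.50² + 2·1.5·63 = 209 → v = 14.5 m/s
t = (v − v₀)/a = (14.5 − 4.50)/1.5 = 6.64 s

Phase 2 (decelerating): v₀ = 14.5 m/s, a = -1.3 m/s².
v = v₀ + at = 14.5 + (-1.3)(5.5) = 7.32 m/s
Δx = v₀t + ½at² = 14.5·5.5 + 0.5·-1.3·5.5² = 59.9 m

Phase 3 (constant speed): v₀ = 7.32 m/s, a = 0 m/s².
v = v₀ + at = 7.32 + (0)(2) = 7.32 m/s
Δx = v₀t + ½at² = 7.32·2 + 0.5·0·2² = 14.6 m

Phase 4 (decelerating): v₀ = 7.32 m/s, a = -2.6 m/s².
v = v₀ + at = 7.32 + (-2.6)(1.5) = 3.42 m/s
Δx = v₀t + ½at² = 7.32·1.5 + 0.5·-2.6·1.5² = 8.05 m
Total distance = 63.0 + 59.9 + 14.6 + 8.05 = 146 m

145.58 m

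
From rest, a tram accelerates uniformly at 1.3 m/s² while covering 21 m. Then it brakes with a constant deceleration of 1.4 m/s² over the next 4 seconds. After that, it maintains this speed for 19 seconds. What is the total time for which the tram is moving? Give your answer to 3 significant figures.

Phase 1 (accelerating): v₀ = 0 m/s, a = 1.3 m/s².
v² = v₀² + 2aΔx = 0² + 2·1.3·21 = 54.6 → v = 7.39 m/s
t = (v − v₀)/a = (7.39 − 0)/1.3 = 5.68 s

Phase 2 (decelerating): v₀ = 7.39 m/s, a = -1.4 m/s².
v = v₀ + at = 7.39 + (-1.4)(4) = 1.79 m/s
Δx = v₀t + ½at² = 7.39·4 + 0.5·-1.4·4² = 18.4 m

Phase 3 (constant speed): v₀ = 1.79 m/s, a = 0 m/s².
v = v₀ + at = 1.79 + (0)(19) = 1.79 m/s
Δx = v₀t + ½at² = 1.79·19 + 0.5·0·19² = 34.0 m
Total time = 5.68 + 4.00 + 19.0 = 28.7 s

28.7 s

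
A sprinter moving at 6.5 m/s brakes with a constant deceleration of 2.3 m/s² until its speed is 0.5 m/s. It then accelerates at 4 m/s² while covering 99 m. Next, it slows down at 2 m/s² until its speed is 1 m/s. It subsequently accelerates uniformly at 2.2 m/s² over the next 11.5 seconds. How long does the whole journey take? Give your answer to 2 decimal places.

34.59 s

Phase 1 (decelerating): v₀ = 6.50 m/s, a = -2.3 m/s².
v = v₀ + at → t = (0.5 − 6.50) / -2.3 = 2.61 s
v² = v₀² + 2aΔx → Δx = (0.5² − 6.50²)/(2·-2.3) = 9.13 m

Phase 2 (accelerating): v₀ = 0.500 m/s, a = 4 m/s².
v² = v₀² + 2aΔx = 0.500² + 2·4·99 = 792 → v = 28.1 m/s
t = (v − v₀)/a = (28.1 − 0.500)/4 = 6.91 s

Phase 3 (decelerating): v₀ = 28.1 m/s, a = -2 m/s².
v = v₀ + at → t = (1 − 28.1) / -2 = 13.6 s
v² = v₀² + 2aΔx → Δx = (1² − 28.1²)/(2·-2) = 198 m

Phase 4 (accelerating): v₀ = 1.00 m/s, a = 2.2 m/s².
v = v₀ + at = 1.00 + (2.2)(11.5) = 26.3 m/s
Δx = v₀t + ½at² = 1.00·11.5 + 0.5·2.2·11.5² = 157 m
Total time = 2.61 + 6.91 + 13.6 + 11.5 = 34.6 s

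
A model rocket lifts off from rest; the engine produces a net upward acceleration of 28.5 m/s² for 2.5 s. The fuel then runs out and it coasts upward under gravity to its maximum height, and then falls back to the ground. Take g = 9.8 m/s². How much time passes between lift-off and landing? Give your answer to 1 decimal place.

Phase 1 (powered ascent): v₀ = 0 m/s, a = 28.5 m/s².
v = v₀ + at = 0 + (28.5)(2.5) = 71.2 m/s
Δx = v₀t + ½at² = 0·2.5 + 0.5·28.5·2.5² = 89.1 m

Phase 2 (coasting upward): v₀ = 71.2 m/s, a = -9.8 m/s².
v = v₀ + at → t = (0 − 71.2) / -9.8 = 7.27 s
v² = v₀² + 2aΔx → Δx = (0² − 71.2²)/(2·-9.8) = 259 m

Phase 3 (free fall): v₀ = 0 m/s, a = -9.8 m/s².
Falls 348 m from rest: t = √(2·348/9.8) = 8.43 s; v = g·t = 82.6 m/s.
Total time = 2.50 + 7.27 + 8.43 = 18.2 s

18.2 s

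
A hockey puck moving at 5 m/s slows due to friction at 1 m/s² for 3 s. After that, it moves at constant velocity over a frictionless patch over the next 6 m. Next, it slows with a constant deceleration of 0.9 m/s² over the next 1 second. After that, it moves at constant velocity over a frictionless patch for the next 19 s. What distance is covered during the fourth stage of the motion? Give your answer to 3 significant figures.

20.9 m

Phase 1 (decelerating): v₀ = 5.00 m/s, a = -1 m/s².
v = v₀ + at = 5.00 + (-1)(3) = 2.00 m/s
Δx = v₀t + ½at² = 5.00·3 + 0.5·-1·3² = 10.5 m

Phase 2 (constant speed): v₀ = 2.00 m/s, a = 0 m/s².
Constant speed: t = d/v = 6/2.00 = 3.00 s

Phase 3 (decelerating): v₀ = 2.00 m/s, a = -0.9 m/s².
v = v₀ + at = 2.00 + (-0.9)(1) = 1.10 m/s
Δx = v₀t + ½at² = 2.00·1 + 0.5·-0.9·1² = 1.55 m

Phase 4 (constant speed): v₀ = 1.10 m/s, a = 0 m/s².
v = v₀ + at = 1.10 + (0)(19) = 1.10 m/s
Δx = v₀t + ½at² = 1.10·19 + 0.5·0·19² = 20.9 m
Distance in phase 4 = 20.9 m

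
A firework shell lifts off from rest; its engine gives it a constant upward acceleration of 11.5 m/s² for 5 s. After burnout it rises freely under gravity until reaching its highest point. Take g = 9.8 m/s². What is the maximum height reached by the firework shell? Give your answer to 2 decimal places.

Phase 1 (powered ascent): v₀ = 0 m/s, a = 11.5 m/s².
v = v₀ + at = 0 + (11.5)(5) = 57.5 m/s
Δx = v₀t + ½at² = 0·5 + 0.5·11.5·5² = 144 m

Phase 2 (coasting upward): v₀ = 57.5 m/s, a = -9.8 m/s².
v = v₀ + at → t = (0 − 57.5) / -9.8 = 5.87 s
v² = v₀² + 2aΔx → Δx = (0² − 57.5²)/(2·-9.8) = 169 m
Maximum height = 144 + 169 = 312 m

312.44 m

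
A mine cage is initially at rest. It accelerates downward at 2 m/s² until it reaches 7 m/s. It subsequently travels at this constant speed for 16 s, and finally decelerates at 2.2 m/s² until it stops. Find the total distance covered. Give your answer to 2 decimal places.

135.39 m

Phase 1 (accelerating): v₀ = 0 m/s, a = 2 m/s².
v = v₀ + at → t = (7 − 0) / 2 = 3.50 s
v² = v₀² + 2aΔx → Δx = (7² − 0²)/(2·2) = 12.2 m

Phase 2 (constant speed): v₀ = 7.00 m/s, a = 0 m/s².
v = v₀ + at = 7.00 + (0)(16) = 7.00 m/s
Δx = v₀t + ½at² = 7.00·16 + 0.5·0·16² = 112 m

Phase 3 (decelerating): v₀ = 7.00 m/s, a = -2.2 m/s².
v = v₀ + at → t = (0 − 7.00) / -2.2 = 3.18 s
v² = v₀² + 2aΔx → Δx = (0² − 7.00²)/(2·-2.2) = 11.1 m
Total distance = 12.2 + 112 + 11.1 = 135 m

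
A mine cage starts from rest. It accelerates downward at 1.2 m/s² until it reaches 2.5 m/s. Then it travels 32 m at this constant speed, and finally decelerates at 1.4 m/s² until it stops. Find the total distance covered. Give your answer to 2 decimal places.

Phase 1 (accelerating): v₀ = 0 m/s, a = 1.2 m/s².
v = v₀ + at → t = (2.5 − 0) / 1.2 = 2.08 s
v² = v₀² + 2aΔx → Δx = (2.5² − 0²)/(2·1.2) = 2.60 m

Phase 2 (constant speed): v₀ = 2.50 m/s, a = 0 m/s².
Constant speed: t = d/v = 32/2.50 = 12.8 s

Phase 3 (decelerating): v₀ = 2.50 m/s, a = -1.4 m/s².
v = v₀ + at → t = (0 − 2.50) / -1.4 = 1.79 s
v² = v₀² + 2aΔx → Δx = (0² − 2.50²)/(2·-1.4) = 2.23 m
Total distance = 2.60 + 32.0 + 2.23 = 36.8 m

36.84 m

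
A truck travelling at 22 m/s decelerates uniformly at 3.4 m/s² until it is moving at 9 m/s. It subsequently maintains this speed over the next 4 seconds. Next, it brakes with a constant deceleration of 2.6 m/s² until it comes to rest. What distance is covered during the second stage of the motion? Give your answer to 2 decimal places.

Phase 1 (decelerating): v₀ = 22.0 m/s, a = -3.4 m/s².
v = v₀ + at → t = (9 − 22.0) / -3.4 = 3.82 s
v² = v₀² + 2aΔx → Δx = (9² − 22.0²)/(2·-3.4) = 59.3 m

Phase 2 (constant speed): v₀ = 9.00 m/s, a = 0 m/s².
v = v₀ + at = 9.00 + (0)(4) = 9.00 m/s
Δx = v₀t + ½at² = 9.00·4 + 0.5·0·4² = 36.0 m
Distance in phase 2 = 36.0 m

36.00 m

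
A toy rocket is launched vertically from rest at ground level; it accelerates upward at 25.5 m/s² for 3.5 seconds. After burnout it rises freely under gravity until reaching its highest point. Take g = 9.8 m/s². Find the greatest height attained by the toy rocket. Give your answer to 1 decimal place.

562.6 m

Phase 1 (powered ascent): v₀ = 0 m/s, a = 25.5 m/s².
v = v₀ + at = 0 + (25.5)(3.5) = 89.2 m/s
Δx = v₀t + ½at² = 0·3.5 + 0.5·25.5·3.5² = 156 m

Phase 2 (coasting upward): v₀ = 89.2 m/s, a = -9.8 m/s².
v = v₀ + at → t = (0 − 89.2) / -9.8 = 9.11 s
v² = v₀² + 2aΔx → Δx = (0² − 89.2²)/(2·-9.8) = 406 m
Maximum height = 156 + 406 = 563 m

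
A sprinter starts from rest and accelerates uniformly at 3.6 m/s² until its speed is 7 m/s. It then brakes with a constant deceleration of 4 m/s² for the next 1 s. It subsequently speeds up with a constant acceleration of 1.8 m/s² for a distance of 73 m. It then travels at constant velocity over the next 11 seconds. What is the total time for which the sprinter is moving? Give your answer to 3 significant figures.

Phase 1 (accelerating): v₀ = 0 m/s, a = 3.6 m/s².
v = v₀ + at → t = (7 − 0) / 3.6 = 1.94 s
v² = v₀² + 2aΔx → Δx = (7² − 0²)/(2·3.6) = 6.81 m

Phase 2 (decelerating): v₀ = 7.00 m/s, a = -4 m/s².
v = v₀ + at = 7.00 + (-4)(1) = 3.00 m/s
Δx = v₀t + ½at² = 7.00·1 + 0.5·-4·1² = 5.00 m

Phase 3 (accelerating): v₀ = 3.00 m/s, a = 1.8 m/s².
v² = v₀² + 2aΔx = 3.00² + 2·1.8·73 = 272 → v = 16.5 m/s
t = (v − v₀)/a = (16.5 − 3.00)/1.8 = 7.49 s

Phase 4 (constant speed): v₀ = 16.5 m/s, a = 0 m/s².
v = v₀ + at = 16.5 + (0)(11) = 16.5 m/s
Δx = v₀t + ½at² = 16.5·11 + 0.5·0·11² = 181 m
Total time = 1.94 + 1.00 + 7.49 + 11.0 = 21.4 s

21.4 s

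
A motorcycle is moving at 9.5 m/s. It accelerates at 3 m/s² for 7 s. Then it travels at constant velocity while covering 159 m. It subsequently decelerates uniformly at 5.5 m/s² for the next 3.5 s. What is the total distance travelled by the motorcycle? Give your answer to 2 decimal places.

Phase 1 (accelerating): v₀ = 9.50 m/s, a = 3 m/s².
v = v₀ + at = 9.50 + (3)(7) = 30.5 m/s
Δx = v₀t + ½at² = 9.50·7 + 0.5·3·7² = 140 m

Phase 2 (constant speed): v₀ = 30.5 m/s, a = 0 m/s².
Constant speed: t = d/v = 159/30.5 = 5.21 s

Phase 3 (decelerating): v₀ = 30.5 m/s, a = -5.5 m/s².
v = v₀ + at = 30.5 + (-5.5)(3.5) = 11.2 m/s
Δx = v₀t + ½at² = 30.5·3.5 + 0.5·-5.5·3.5² = 73.1 m
Total distance = 140 + 159 + 73.1 = 372 m

372.06 m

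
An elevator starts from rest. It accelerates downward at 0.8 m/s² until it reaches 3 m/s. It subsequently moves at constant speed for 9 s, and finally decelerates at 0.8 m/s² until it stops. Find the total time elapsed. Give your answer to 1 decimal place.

Phase 1 (accelerating): v₀ = 0 m/s, a = 0.8 m/s².
v = v₀ + at → t = (3 − 0) / 0.8 = 3.75 s
v² = v₀² + 2aΔx → Δx = (3² − 0²)/(2·0.8) = 5.62 m

Phase 2 (constant speed): v₀ = 3.00 m/s, a = 0 m/s².
v = v₀ + at = 3.00 + (0)(9) = 3.00 m/s
Δx = v₀t + ½at² = 3.00·9 + 0.5·0·9² = 27.0 m

Phase 3 (decelerating): v₀ = 3.00 m/s, a = -0.8 m/s².
v = v₀ + at → t = (0 − 3.00) / -0.8 = 3.75 s
v² = v₀² + 2aΔx → Δx = (0² − 3.00²)/(2·-0.8) = 5.62 m
Total time = 3.75 + 9.00 + 3.75 = 16.5 s

16.5 s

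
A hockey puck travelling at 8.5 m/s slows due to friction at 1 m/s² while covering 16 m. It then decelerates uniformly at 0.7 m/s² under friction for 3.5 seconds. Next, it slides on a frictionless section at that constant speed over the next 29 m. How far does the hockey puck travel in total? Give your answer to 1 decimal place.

Phase 1 (decelerating): v₀ = 8.50 m/s, a = -1 m/s².
v² = v₀² + 2aΔx = 8.50² + 2·-1·16 = 40.2 → v = 6.34 m/s
t = (v − v₀)/a = (6.34 − 8.50)/-1 = 2.16 s

Phase 2 (decelerating): v₀ = 6.34 m/s, a = -0.7 m/s².
v = v₀ + at = 6.34 + (-0.7)(3.5) = 3.89 m/s
Δx = v₀t + ½at² = 6.34·3.5 + 0.5·-0.7·3.5² = 17.9 m

Phase 3 (constant speed): v₀ = 3.89 m/s, a = 0 m/s².
Constant speed: t = d/v = 29/3.89 = 7.45 s
Total distance = 16.0 + 17.9 + 29.0 = 62.9 m

62.9 m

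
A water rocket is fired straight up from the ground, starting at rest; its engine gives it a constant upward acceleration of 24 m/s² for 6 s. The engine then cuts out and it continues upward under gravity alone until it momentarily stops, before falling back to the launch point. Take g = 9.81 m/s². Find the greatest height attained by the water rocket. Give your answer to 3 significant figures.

Phase 1 (powered ascent): v₀ = 0 m/s, a = 24 m/s².
v = v₀ + at = 0 + (24)(6) = 144 m/s
Δx = v₀t + ½at² = 0·6 + 0.5·24·6² = 432 m

Phase 2 (coasting upward): v₀ = 144 m/s, a = -9.81 m/s².
v = v₀ + at → t = (0 − 144) / -9.81 = 14.7 s
v² = v₀² + 2aΔx → Δx = (0² − 144²)/(2·-9.81) = 1060 m
Maximum height = 432 + 1060 = 1490 m

1490 m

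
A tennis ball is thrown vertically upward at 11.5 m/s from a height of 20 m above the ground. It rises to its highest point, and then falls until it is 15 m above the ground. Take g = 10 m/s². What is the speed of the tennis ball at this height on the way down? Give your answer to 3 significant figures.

Phase 1 (rising): v₀ = 11.5 m/s, a = -10 m/s².
v = v₀ + at → t = (0 − 11.5) / -10 = 1.15 s
v² = v₀² + 2aΔx → Δx = (0² − 11.5²)/(2·-10) = 6.61 m

Phase 2 (falling): v₀ = 0 m/s, a = -10 m/s².
Falls 11.6 m from rest: t = √(2·11.6/10) = 1.52 s; v = g·t = 15.2 m/s.
Final speed = 15.2 m/s

15.2 m/s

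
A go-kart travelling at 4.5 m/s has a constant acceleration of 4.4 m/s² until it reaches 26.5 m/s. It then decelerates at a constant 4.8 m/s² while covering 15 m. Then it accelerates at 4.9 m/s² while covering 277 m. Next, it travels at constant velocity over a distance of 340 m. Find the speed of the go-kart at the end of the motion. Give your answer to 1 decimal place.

Phase 1 (accelerating): v₀ = 4.50 m/s, a = 4.4 m/s².
v = v₀ + at → t = (26.5 − 4.50) / 4.4 = 5.00 s
v² = v₀² + 2aΔx → Δx = (26.5² − 4.50²)/(2·4.4) = 77.5 m

Phase 2 (decelerating): v₀ = 26.5 m/s, a = -4.8 m/s².
v² = v₀² + 2aΔx = 26.5² + 2·-4.8·15 = 558 → v = 23.6 m/s
t = (v − v₀)/a = (23.6 − 26.5)/-4.8 = 0.598 s

Phase 3 (accelerating): v₀ = 23.6 m/s, a = 4.9 m/s².
v² = v₀² + 2aΔx = 23.6² + 2·4.9·277 = 3270 → v = 57.2 m/s
t = (v − v₀)/a = (57.2 − 23.6)/4.9 = 6.85 s

Phase 4 (constant speed): v₀ = 57.2 m/s, a = 0 m/s².
Constant speed: t = d/v = 340/57.2 = 5.94 s
Final speed = 57.2 m/s

57.2 m/s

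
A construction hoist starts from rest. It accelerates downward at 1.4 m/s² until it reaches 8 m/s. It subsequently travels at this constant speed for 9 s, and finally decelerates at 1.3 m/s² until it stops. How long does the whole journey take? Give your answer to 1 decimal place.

Phase 1 (accelerating): v₀ = 0 m/s, a = 1.4 m/s².
v = v₀ + at → t = (8 − 0) / 1.4 = 5.71 s
v² = v₀² + 2aΔx → Δx = (8² − 0²)/(2·1.4) = 22.9 m

Phase 2 (constant speed): v₀ = 8.00 m/s, a = 0 m/s².
v = v₀ + at = 8.00 + (0)(9) = 8.00 m/s
Δx = v₀t + ½at² = 8.00·9 + 0.5·0·9² = 72.0 m

Phase 3 (decelerating): v₀ = 8.00 m/s, a = -1.3 m/s².
v = v₀ + at → t = (0 − 8.00) / -1.3 = 6.15 s
v² = v₀² + 2aΔx → Δx = (0² − 8.00²)/(2·-1.3) = 24.6 m
Total time = 5.71 + 9.00 + 6.15 = 20.9 s

20.9 s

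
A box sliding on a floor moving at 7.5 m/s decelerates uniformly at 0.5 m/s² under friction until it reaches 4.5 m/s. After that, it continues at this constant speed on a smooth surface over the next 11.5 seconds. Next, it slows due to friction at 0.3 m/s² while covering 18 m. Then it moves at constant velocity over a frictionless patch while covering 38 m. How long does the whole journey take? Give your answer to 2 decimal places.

34.61 s

Phase 1 (decelerating): v₀ = 7.50 m/s, a = -0.5 m/s².
v = v₀ + at → t = (4.5 − 7.50) / -0.5 = 6.00 s
v² = v₀² + 2aΔx → Δx = (4.5² − 7.50²)/(2·-0.5) = 36.0 m

Phase 2 (constant speed): v₀ = 4.50 m/s, a = 0 m/s².
v = v₀ + at = 4.50 + (0)(11.5) = 4.50 m/s
Δx = v₀t + ½at² = 4.50·11.5 + 0.5·0·11.5² = 51.8 m

Phase 3 (decelerating): v₀ = 4.50 m/s, a = -0.3 m/s².
v² = v₀² + 2aΔx = 4.50² + 2·-0.3·18 = 9.45 → v = 3.07 m/s
t = (v − v₀)/a = (3.07 − 4.50)/-0.3 = 4.75 s

Phase 4 (constant speed): v₀ = 3.07 m/s, a = 0 m/s².
Constant speed: t = d/v = 38/3.07 = 12.4 s
Total time = 6.00 + 11.5 + 4.75 + 12.4 = 34.6 s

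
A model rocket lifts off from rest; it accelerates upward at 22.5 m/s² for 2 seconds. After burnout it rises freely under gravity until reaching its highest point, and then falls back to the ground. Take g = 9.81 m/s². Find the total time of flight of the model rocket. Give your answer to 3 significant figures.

Phase 1 (powered ascent): v₀ = 0 m/s, a = 22.5 m/s².
v = v₀ + at = 0 + (22.5)(2) = 45.0 m/s
Δx = v₀t + ½at² = 0·2 + 0.5·22.5·2² = 45.0 m

Phase 2 (coasting upward): v₀ = 45.0 m/s, a = -9.81 m/s².
v = v₀ + at → t = (0 − 45.0) / -9.81 = 4.59 s
v² = v₀² + 2aΔx → Δx = (0² − 45.0²)/(2·-9.81) = 103 m

Phase 3 (free fall): v₀ = 0 m/s, a = -9.81 m/s².
Falls 148 m from rest: t = √(2·148/9.81) = 5.50 s; v = g·t = 53.9 m/s.
Total time = 2.00 + 4.59 + 5.50 = 12.1 s

12.1 s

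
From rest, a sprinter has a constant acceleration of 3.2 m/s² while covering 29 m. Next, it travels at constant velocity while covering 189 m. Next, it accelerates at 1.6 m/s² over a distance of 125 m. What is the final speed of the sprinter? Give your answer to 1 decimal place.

24.2 m/s

Phase 1 (accelerating): v₀ = 0 m/s, a = 3.2 m/s².
v² = v₀² + 2aΔx = 0² + 2·3.2·29 = 186 → v = 13.6 m/s
t = (v − v₀)/a = (13.6 − 0)/3.2 = 4.26 s

Phase 2 (constant speed): v₀ = 13.6 m/s, a = 0 m/s².
Constant speed: t = d/v = 189/13.6 = 13.9 s

Phase 3 (accelerating): v₀ = 13.6 m/s, a = 1.6 m/s².
v² = v₀² + 2aΔx = 13.6² + 2·1.6·125 = 586 → v = 24.2 m/s
t = (v − v₀)/a = (24.2 − 13.6)/1.6 = 6.61 s
Final speed = 24.2 m/s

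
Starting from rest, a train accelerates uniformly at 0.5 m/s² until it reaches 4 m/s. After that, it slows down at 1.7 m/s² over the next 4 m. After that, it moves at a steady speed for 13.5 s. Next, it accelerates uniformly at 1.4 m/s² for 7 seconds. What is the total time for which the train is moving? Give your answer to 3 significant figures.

29.9 s

Phase 1 (accelerating): v₀ = 0 m/s, a = 0.5 m/s².
v = v₀ + at → t = (4 − 0) / 0.5 = 8.00 s
v² = v₀² + 2aΔx → Δx = (4² − 0²)/(2·0.5) = 16.0 m

Phase 2 (decelerating): v₀ = 4.00 m/s, a = -1.7 m/s².
v² = v₀² + 2aΔx = 4.00² + 2·-1.7·4 = 2.40 → v = 1.55 m/s
t = (v − v₀)/a = (1.55 − 4.00)/-1.7 = 1.44 s

Phase 3 (constant speed): v₀ = 1.55 m/s, a = 0 m/s².
v = v₀ + at = 1.55 + (0)(13.5) = 1.55 m/s
Δx = v₀t + ½at² = 1.55·13.5 + 0.5·0·13.5² = 20.9 m

Phase 4 (accelerating): v₀ = 1.55 m/s, a = 1.4 m/s².
v = v₀ + at = 1.55 + (1.4)(7) = 11.3 m/s
Δx = v₀t + ½at² = 1.55·7 + 0.5·1.4·7² = 45.1 m
Total time = 8.00 + 1.44 + 13.5 + 7.00 = 29.9 s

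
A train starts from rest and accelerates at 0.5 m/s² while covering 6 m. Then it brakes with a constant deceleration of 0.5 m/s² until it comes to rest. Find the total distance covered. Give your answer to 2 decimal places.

Phase 1 (accelerating): v₀ = 0 m/s, a = 0.5 m/s².
v² = v₀² + 2aΔx = 0² + 2·0.5·6 = 6.00 → v = 2.45 m/s
t = (v − v₀)/a = (2.45 − 0)/0.5 = 4.90 s

Phase 2 (decelerating): v₀ = 2.45 m/s, a = -0.5 m/s².
v = v₀ + at → t = (0 − 2.45) / -0.5 = 4.90 s
v² = v₀² + 2aΔx → Δx = (0² − 2.45²)/(2·-0.5) = 6.00 m
Total distance = 6.00 + 6.00 = 12.0 m

12.00 m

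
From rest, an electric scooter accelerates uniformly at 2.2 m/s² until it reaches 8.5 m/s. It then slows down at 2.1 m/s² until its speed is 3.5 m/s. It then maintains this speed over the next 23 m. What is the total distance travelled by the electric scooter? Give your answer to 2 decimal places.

53.71 m

Phase 1 (accelerating): v₀ = 0 m/s, a = 2.2 m/s².
v = v₀ + at → t = (8.5 − 0) / 2.2 = 3.86 s
v² = v₀² + 2aΔx → Δx = (8.5² − 0²)/(2·2.2) = 16.4 m

Phase 2 (decelerating): v₀ = 8.50 m/s, a = -2.1 m/s².
v = v₀ + at → t = (3.5 − 8.50) / -2.1 = 2.38 s
v² = v₀² + 2aΔx → Δx = (3.5² − 8.50²)/(2·-2.1) = 14.3 m

Phase 3 (constant speed): v₀ = 3.50 m/s, a = 0 m/s².
Constant speed: t = d/v = 23/3.50 = 6.57 s
Total distance = 16.4 + 14.3 + 23.0 = 53.7 m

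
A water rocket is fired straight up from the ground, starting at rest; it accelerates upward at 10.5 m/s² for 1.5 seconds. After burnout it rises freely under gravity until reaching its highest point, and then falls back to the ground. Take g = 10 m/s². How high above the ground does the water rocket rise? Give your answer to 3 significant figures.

24.2 m

Phase 1 (powered ascent): v₀ = 0 m/s, a = 10.5 m/s².
v = v₀ + at = 0 + (10.5)(1.5) = 15.8 m/s
Δx = v₀t + ½at² = 0·1.5 + 0.5·10.5·1.5² = 11.8 m

Phase 2 (coasting upward): v₀ = 15.8 m/s, a = -10 m/s².
v = v₀ + at → t = (0 − 15.8) / -10 = 1.57 s
v² = v₀² + 2aΔx → Δx = (0² − 15.8²)/(2·-10) = 12.4 m
Maximum height = 11.8 + 12.4 = 24.2 m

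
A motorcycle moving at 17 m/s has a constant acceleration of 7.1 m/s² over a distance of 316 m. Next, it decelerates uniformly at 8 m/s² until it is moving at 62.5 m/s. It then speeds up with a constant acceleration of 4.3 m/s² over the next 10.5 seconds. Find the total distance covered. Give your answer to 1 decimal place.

Phase 1 (accelerating): v₀ = 17.0 m/s, a = 7.1 m/s².
v² = v₀² + 2aΔx = 17.0² + 2·7.1·316 = 4780 → v = 69.1 m/s
t = (v − v₀)/a = (69.1 − 17.0)/7.1 = 7.34 s

Phase 2 (decelerating): v₀ = 69.1 m/s, a = -8 m/s².
v = v₀ + at → t = (62.5 − 69.1) / -8 = 0.826 s
v² = v₀² + 2aΔx → Δx = (62.5² − 69.1²)/(2·-8) = 54.4 m

Phase 3 (accelerating): v₀ = 62.5 m/s, a = 4.3 m/s².
v = v₀ + at = 62.5 + (4.3)(10.5) = 108 m/s
Δx = v₀t + ½at² = 62.5·10.5 + 0.5·4.3·10.5² = 893 m
Total distance = 316 + 54.4 + 893 = 1260 m

1263.7 m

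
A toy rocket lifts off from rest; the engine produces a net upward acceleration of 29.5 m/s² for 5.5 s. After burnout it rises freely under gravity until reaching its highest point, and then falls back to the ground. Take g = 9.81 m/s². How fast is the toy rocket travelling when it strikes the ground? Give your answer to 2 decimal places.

Phase 1 (powered ascent): v₀ = 0 m/s, a = 29.5 m/s².
v = v₀ + at = 0 + (29.5)(5.5) = 162 m/s
Δx = v₀t + ½at² = 0·5.5 + 0.5·29.5·5.5² = 446 m

Phase 2 (coasting upward): v₀ = 162 m/s, a = -9.81 m/s².
v = v₀ + at → t = (0 − 162) / -9.81 = 16.5 s
v² = v₀² + 2aΔx → Δx = (0² − 162²)/(2·-9.81) = 1340 m

Phase 3 (free fall): v₀ = 0 m/s, a = -9.81 m/s².
Falls 1790 m from rest: t = √(2·1790/9.81) = 19.1 s; v = g·t = 187 m/s.
Impact speed = 187 m/s

187.29 m/s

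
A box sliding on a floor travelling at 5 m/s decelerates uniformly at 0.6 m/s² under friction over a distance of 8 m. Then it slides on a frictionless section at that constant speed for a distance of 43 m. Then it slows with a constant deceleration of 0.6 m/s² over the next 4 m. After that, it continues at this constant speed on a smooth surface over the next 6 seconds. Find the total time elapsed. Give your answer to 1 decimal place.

19.9 s

Phase 1 (decelerating): v₀ = 5.00 m/s, a = -0.6 m/s².
v² = v₀² + 2aΔx = 5.00² + 2·-0.6·8 = 15.4 → v = 3.92 m/s
t = (v − v₀)/a = (3.92 − 5.00)/-0.6 = 1.79 s

Phase 2 (constant speed): v₀ = 3.92 m/s, a = 0 m/s².
Constant speed: t = d/v = 43/3.92 = 11.0 s

Phase 3 (decelerating): v₀ = 3.92 m/s, a = -0.6 m/s².
v² = v₀² + 2aΔx = 3.92² + 2·-0.6·4 = 10.6 → v = 3.26 m/s
t = (v − v₀)/a = (3.26 − 3.92)/-0.6 = 1.11 s

Phase 4 (constant speed): v₀ = 3.26 m/s, a = 0 m/s².
v = v₀ + at = 3.26 + (0)(6) = 3.26 m/s
Δx = v₀t + ½at² = 3.26·6 + 0.5·0·6² = 19.5 m
Total time = 1.79 + 11.0 + 1.11 + 6.00 = 19.9 s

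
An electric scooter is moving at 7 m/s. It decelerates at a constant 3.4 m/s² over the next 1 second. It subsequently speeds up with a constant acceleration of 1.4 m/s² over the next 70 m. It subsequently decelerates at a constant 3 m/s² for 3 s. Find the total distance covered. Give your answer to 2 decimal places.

105.17 m

Phase 1 (decelerating): v₀ = 7.00 m/s, a = -3.4 m/s².
v = v₀ + at = 7.00 + (-3.4)(1) = 3.60 m/s
Δx = v₀t + ½at² = 7.00·1 + 0.5·-3.4·1² = 5.30 m

Phase 2 (accelerating): v₀ = 3.60 m/s, a = 1.4 m/s².
v² = v₀² + 2aΔx = 3.60² + 2·1.4·70 = 209 → v = 14.5 m/s
t = (v − v₀)/a = (14.5 − 3.60)/1.4 = 7.75 s

Phase 3 (decelerating): v₀ = 14.5 m/s, a = -3 m/s².
v = v₀ + at = 14.5 + (-3)(3) = 5.46 m/s
Δx = v₀t + ½at² = 14.5·3 + 0.5·-3·3² = 29.9 m
Total distance = 5.30 + 70.0 + 29.9 = 105 m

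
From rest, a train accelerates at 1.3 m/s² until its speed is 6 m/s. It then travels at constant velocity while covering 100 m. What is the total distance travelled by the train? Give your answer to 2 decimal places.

Phase 1 (accelerating): v₀ = 0 m/s, a = 1.3 m/s².
v = v₀ + at → t = (6 − 0) / 1.3 = 4.62 s
v² = v₀² + 2aΔx → Δx = (6² − 0²)/(2·1.3) = 13.8 m

Phase 2 (constant speed): v₀ = 6.00 m/s, a = 0 m/s².
Constant speed: t = d/v = 100/6.00 = 16.7 s
Total distance = 13.8 + 100 = 114 m

113.85 m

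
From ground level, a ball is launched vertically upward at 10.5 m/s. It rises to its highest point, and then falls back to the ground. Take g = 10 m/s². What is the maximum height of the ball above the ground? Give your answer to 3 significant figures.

5.51 m

Phase 1 (rising): v₀ = 10.5 m/s, a = -10 m/s².
v = v₀ + at → t = (0 − 10.5) / -10 = 1.05 s
v² = v₀² + 2aΔx → Δx = (0² − 10.5²)/(2·-10) = 5.51 m
Maximum height = 5.51 m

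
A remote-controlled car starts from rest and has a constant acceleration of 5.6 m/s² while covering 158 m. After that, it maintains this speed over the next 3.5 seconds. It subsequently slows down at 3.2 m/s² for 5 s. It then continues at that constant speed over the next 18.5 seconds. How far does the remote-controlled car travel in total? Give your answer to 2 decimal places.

Phase 1 (accelerating): v₀ = 0 m/s, a = 5.6 m/s².
v² = v₀² + 2aΔx = 0² + 2·5.6·158 = 1770 → v = 42.1 m/s
t = (v − v₀)/a = (42.1 − 0)/5.6 = 7.51 s

Phase 2 (constant speed): v₀ = 42.1 m/s, a = 0 m/s².
v = v₀ + at = 42.1 + (0)(3.5) = 42.1 m/s
Δx = v₀t + ½at² = 42.1·3.5 + 0.5·0·3.5² = 147 m

Phase 3 (decelerating): v₀ = 42.1 m/s, a = -3.2 m/s².
v = v₀ + at = 42.1 + (-3.2)(5) = 26.1 m/s
Δx = v₀t + ½at² = 42.1·5 + 0.5·-3.2·5² = 170 m

Phase 4 (constant speed): v₀ = 26.1 m/s, a = 0 m/s².
v = v₀ + at = 26.1 + (0)(18.5) = 26.1 m/s
Δx = v₀t + ½at² = 26.1·18.5 + 0.5·0·18.5² = 482 m
Total distance = 158 + 147 + 170 + 482 = 958 m

957.80 m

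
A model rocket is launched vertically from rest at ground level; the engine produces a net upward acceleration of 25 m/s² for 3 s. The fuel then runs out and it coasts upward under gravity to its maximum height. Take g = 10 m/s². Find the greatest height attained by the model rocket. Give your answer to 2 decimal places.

Phase 1 (powered ascent): v₀ = 0 m/s, a = 25 m/s².
v = v₀ + at = 0 + (25)(3) = 75.0 m/s
Δx = v₀t + ½at² = 0·3 + 0.5·25·3² = 112 m

Phase 2 (coasting upward): v₀ = 75.0 m/s, a = -10 m/s².
v = v₀ + at → t = (0 − 75.0) / -10 = 7.50 s
v² = v₀² + 2aΔx → Δx = (0² − 75.0²)/(2·-10) = 281 m
Maximum height = 112 + 281 = 394 m

393.75 m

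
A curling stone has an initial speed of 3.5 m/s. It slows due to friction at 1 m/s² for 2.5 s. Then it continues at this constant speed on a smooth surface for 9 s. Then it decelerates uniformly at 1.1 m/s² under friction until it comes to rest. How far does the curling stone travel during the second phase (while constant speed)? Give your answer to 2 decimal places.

Phase 1 (decelerating): v₀ = 3.50 m/s, a = -1 m/s².
v = v₀ + at = 3.50 + (-1)(2.5) = 1.00 m/s
Δx = v₀t + ½at² = 3.50·2.5 + 0.5·-1·2.5² = 5.62 m

Phase 2 (constant speed): v₀ = 1.00 m/s, a = 0 m/s².
v = v₀ + at = 1.00 + (0)(9) = 1.00 m/s
Δx = v₀t + ½at² = 1.00·9 + 0.5·0·9² = 9.00 m
Distance in phase 2 = 9.00 m

9.00 m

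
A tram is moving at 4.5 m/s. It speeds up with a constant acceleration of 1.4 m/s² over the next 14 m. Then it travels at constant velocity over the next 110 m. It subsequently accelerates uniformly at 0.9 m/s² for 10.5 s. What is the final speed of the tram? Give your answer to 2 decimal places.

17.16 m/s

Phase 1 (accelerating): v₀ = 4.50 m/s, a = 1.4 m/s².
v² = v₀² + 2aΔx = 4.50² + 2·1.4·14 = 59.4 → v = 7.71 m/s
t = (v − v₀)/a = (7.71 − 4.50)/1.4 = 2.29 s

Phase 2 (constant speed): v₀ = 7.71 m/s, a = 0 m/s².
Constant speed: t = d/v = 110/7.71 = 14.3 s

Phase 3 (accelerating): v₀ = 7.71 m/s, a = 0.9 m/s².
v = v₀ + at = 7.71 + (0.9)(10.5) = 17.2 m/s
Δx = v₀t + ½at² = 7.71·10.5 + 0.5·0.9·10.5² = 131 m
Final speed = 17.2 m/s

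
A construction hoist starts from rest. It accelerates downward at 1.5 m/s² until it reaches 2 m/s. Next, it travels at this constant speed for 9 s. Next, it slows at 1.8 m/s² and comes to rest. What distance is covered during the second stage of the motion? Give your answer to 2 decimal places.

18.00 m

Phase 1 (accelerating): v₀ = 0 m/s, a = 1.5 m/s².
v = v₀ + at → t = (2 − 0) / 1.5 = 1.33 s
v² = v₀² + 2aΔx → Δx = (2² − 0²)/(2·1.5) = 1.33 m

Phase 2 (constant speed): v₀ = 2.00 m/s, a = 0 m/s².
v = v₀ + at = 2.00 + (0)(9) = 2.00 m/s
Δx = v₀t + ½at² = 2.00·9 + 0.5·0·9² = 18.0 m
Distance in phase 2 = 18.0 m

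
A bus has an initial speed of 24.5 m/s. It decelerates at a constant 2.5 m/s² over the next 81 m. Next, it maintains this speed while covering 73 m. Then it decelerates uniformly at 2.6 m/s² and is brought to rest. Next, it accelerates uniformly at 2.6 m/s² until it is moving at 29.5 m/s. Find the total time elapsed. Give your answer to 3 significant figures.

Phase 1 (decelerating): v₀ = 24.5 m/s, a = -2.5 m/s².
v² = v₀² + 2aΔx = 24.5² + 2·-2.5·81 = 195 → v = 14.0 m/s
t = (v − v₀)/a = (14.0 − 24.5)/-2.5 = 4.21 s

Phase 2 (constant speed): v₀ = 14.0 m/s, a = 0 m/s².
Constant speed: t = d/v = 73/14.0 = 5.22 s

Phase 3 (decelerating): v₀ = 14.0 m/s, a = -2.6 m/s².
v = v₀ + at → t = (0 − 14.0) / -2.6 = 5.37 s
v² = v₀² + 2aΔx → Δx = (0² − 14.0²)/(2·-2.6) = 37.5 m

Phase 4 (accelerating): v₀ = 0 m/s, a = 2.6 m/s².
v = v₀ + at → t = (29.5 − 0) / 2.6 = 11.3 s
v² = v₀² + 2aΔx → Δx = (29.5² − 0²)/(2·2.6) = 167 m
Total time = 4.21 + 5.22 + 5.37 + 11.3 = 26.2 s

26.2 s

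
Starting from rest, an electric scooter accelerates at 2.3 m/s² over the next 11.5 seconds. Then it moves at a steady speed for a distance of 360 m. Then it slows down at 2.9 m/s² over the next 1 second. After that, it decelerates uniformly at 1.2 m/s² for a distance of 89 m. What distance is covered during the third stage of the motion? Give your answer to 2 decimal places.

Phase 1 (accelerating): v₀ = 0 m/s, a = 2.3 m/s².
v = v₀ + at = 0 + (2.3)(11.5) = 26.4 m/s
Δx = v₀t + ½at² = 0·11.5 + 0.5·2.3·11.5² = 152 m

Phase 2 (constant speed): v₀ = 26.4 m/s, a = 0 m/s².
Constant speed: t = d/v = 360/26.4 = 13.6 s

Phase 3 (decelerating): v₀ = 26.4 m/s, a = -2.9 m/s².
v = v₀ + at = 26.4 + (-2.9)(1) = 23.6 m/s
Δx = v₀t + ½at² = 26.4·1 + 0.5·-2.9·1² = 25.0 m
Distance in phase 3 = 25.0 m

25.00 m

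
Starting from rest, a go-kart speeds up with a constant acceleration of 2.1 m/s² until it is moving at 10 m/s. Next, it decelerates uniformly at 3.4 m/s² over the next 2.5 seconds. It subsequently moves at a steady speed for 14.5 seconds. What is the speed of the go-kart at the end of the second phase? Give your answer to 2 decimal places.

1.50 m/s

Phase 1 (accelerating): v₀ = 0 m/s, a = 2.1 m/s².
v = v₀ + at → t = (10 − 0) / 2.1 = 4.76 s
v² = v₀² + 2aΔx → Δx = (10² − 0²)/(2·2.1) = 23.8 m

Phase 2 (decelerating): v₀ = 10.0 m/s, a = -3.4 m/s².
v = v₀ + at = 10.0 + (-3.4)(2.5) = 1.50 m/s
Δx = v₀t + ½at² = 10.0·2.5 + 0.5·-3.4·2.5² = 14.4 m
Speed at end of phase 2 = 1.50 m/s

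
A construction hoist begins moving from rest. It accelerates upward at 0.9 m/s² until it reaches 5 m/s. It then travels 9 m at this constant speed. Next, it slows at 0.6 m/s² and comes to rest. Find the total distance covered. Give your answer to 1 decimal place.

Phase 1 (accelerating): v₀ = 0 m/s, a = 0.9 m/s².
v = v₀ + at → t = (5 − 0) / 0.9 = 5.56 s
v² = v₀² + 2aΔx → Δx = (5² − 0²)/(2·0.9) = 13.9 m

Phase 2 (constant speed): v₀ = 5.00 m/s, a = 0 m/s².
Constant speed: t = d/v = 9/5.00 = 1.80 s

Phase 3 (decelerating): v₀ = 5.00 m/s, a = -0.6 m/s².
v = v₀ + at → t = (0 − 5.00) / -0.6 = 8.33 s
v² = v₀² + 2aΔx → Δx = (0² − 5.00²)/(2·-0.6) = 20.8 m
Total distance = 13.9 + 9.00 + 20.8 = 43.7 m

43.7 m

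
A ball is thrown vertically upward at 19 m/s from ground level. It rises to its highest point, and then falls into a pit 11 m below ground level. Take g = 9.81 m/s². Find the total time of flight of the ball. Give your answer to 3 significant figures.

4.39 s

Phase 1 (rising): v₀ = 19.0 m/s, a = -9.81 m/s².
v = v₀ + at → t = (0 − 19.0) / -9.81 = 1.94 s
v² = v₀² + 2aΔx → Δx = (0² − 19.0²)/(2·-9.81) = 18.4 m

Phase 2 (falling): v₀ = 0 m/s, a = -9.81 m/s².
Falls 29.4 m from rest: t = √(2·29.4/9.81) = 2.45 s; v = g·t = 24.0 m/s.
Total time = 1.94 + 2.45 = 4.39 s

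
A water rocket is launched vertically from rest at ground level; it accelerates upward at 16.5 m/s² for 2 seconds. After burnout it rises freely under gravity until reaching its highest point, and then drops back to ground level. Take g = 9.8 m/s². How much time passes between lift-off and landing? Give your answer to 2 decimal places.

Phase 1 (powered ascent): v₀ = 0 m/s, a = 16.5 m/s².
v = v₀ + at = 0 + (16.5)(2) = 33.0 m/s
Δx = v₀t + ½at² = 0·2 + 0.5·16.5·2² = 33.0 m

Phase 2 (coasting upward): v₀ = 33.0 m/s, a = -9.8 m/s².
v = v₀ + at → t = (0 − 33.0) / -9.8 = 3.37 s
v² = v₀² + 2aΔx → Δx = (0² − 33.0²)/(2·-9.8) = 55.6 m

Phase 3 (free fall): v₀ = 0 m/s, a = -9.8 m/s².
Falls 88.6 m from rest: t = √(2·88.6/9.8) = 4.25 s; v = g·t = 41.7 m/s.
Total time = 2.00 + 3.37 + 4.25 = 9.62 s

9.62 s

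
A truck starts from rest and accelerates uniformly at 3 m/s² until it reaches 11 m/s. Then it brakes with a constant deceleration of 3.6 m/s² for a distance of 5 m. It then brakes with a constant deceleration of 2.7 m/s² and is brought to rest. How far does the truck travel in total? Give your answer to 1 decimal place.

40.9 m

Phase 1 (accelerating): v₀ = 0 m/s, a = 3 m/s².
v = v₀ + at → t = (11 − 0) / 3 = 3.67 s
v² = v₀² + 2aΔx → Δx = (11² − 0²)/(2·3) = 20.2 m

Phase 2 (decelerating): v₀ = 11.0 m/s, a = -3.6 m/s².
v² = v₀² + 2aΔx = 11.0² + 2·-3.6·5 = 85.0 → v = 9.22 m/s
t = (v − v₀)/a = (9.22 − 11.0)/-3.6 = 0.495 s

Phase 3 (decelerating): v₀ = 9.22 m/s, a = -2.7 m/s².
v = v₀ + at → t = (0 − 9.22) / -2.7 = 3.41 s
v² = v₀² + 2aΔx → Δx = (0² − 9.22²)/(2·-2.7) = 15.7 m
Total distance = 20.2 + 5.00 + 15.7 = 40.9 m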